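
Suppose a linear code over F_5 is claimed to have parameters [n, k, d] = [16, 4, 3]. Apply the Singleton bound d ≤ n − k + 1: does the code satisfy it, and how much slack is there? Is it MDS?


Singleton RHS = n − k + 1 = 13, slack = 10, bound satisfied, not MDS.

Singleton bound: d ≤ n − k + 1.
Here n = 16, k = 4, so n − k + 1 = 13.
Given d = 3, check d ≤ 13: YES.
Slack = (n − k + 1) − d = 10.
The code is NOT MDS (slack = 10 > 0).
Description: the claimed parameters are [16, 4, 3]_5; such a code would be non-MDS.


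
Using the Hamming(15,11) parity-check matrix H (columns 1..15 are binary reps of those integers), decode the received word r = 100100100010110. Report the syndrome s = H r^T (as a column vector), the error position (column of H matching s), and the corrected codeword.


s = (1, 0, 1, 0)^T, error position = 10, corrected codeword c = 100100100110110

Compute s = H r^T mod 2 one row at a time:
  s_1 = 0 + 0 + 0 + 1 + 0 + 1 + 1 + 0 = 3 ≡ 1 (mod 2).
  s_2 = 1 + 0 + 0 + 1 + 0 + 1 + 1 + 0 = 4 ≡ 0 (mod 2).
  s_3 = 0 + 0 + 0 + 1 + 0 + 1 + 1 + 0 = 3 ≡ 1 (mod 2).
  s_4 = 1 + 0 + 0 + 1 + 0 + 1 + 1 + 0 = 4 ≡ 0 (mod 2).
s = (1, 0, 1, 0)^T — this equals column 10 of H (binary 1010), so error is at position 10.
Correct: flip bit 10 of r = 100100100010110 to get c = 100100100110110.


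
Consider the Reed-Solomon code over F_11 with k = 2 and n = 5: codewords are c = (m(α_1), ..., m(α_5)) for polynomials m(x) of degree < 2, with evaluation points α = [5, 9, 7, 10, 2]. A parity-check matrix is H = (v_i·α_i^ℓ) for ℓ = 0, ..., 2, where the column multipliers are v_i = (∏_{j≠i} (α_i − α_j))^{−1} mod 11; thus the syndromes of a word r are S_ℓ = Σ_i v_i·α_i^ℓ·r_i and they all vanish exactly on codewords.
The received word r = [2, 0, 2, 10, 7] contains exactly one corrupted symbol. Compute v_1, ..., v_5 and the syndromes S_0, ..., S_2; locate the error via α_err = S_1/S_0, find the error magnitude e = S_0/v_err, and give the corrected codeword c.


S = (9, 1, 5), error at position 1, error magnitude e = 9, c = [4, 0, 2, 10, 7].

Step 1: column multipliers v_i = (∏_{j≠i}(α_i − α_j))^{−1} mod 11.
  i = 1 (α = 5): (5−9)(5−7)(5−10)(5−2) = (−4)·(−2)·(−5)·3 = −120 ≡ 1, so v_1 = 1^{−1} = 1 (mod 11).
  i = 2 (α = 9): (9−5)(9−7)(9−10)(9−2) = 4·2·(−1)·7 = −56 ≡ 10, so v_2 = 10^{−1} = 10 (mod 11).
  i = 3 (α = 7): (7−5)(7−9)(7−10)(7−2) = 2·(−2)·(−3)·5 = 60 ≡ 5, so v_3 = 5^{−1} = 9 (mod 11).
  i = 4 (α = 10): (10−5)(10−9)(10−7)(10−2) = 5·1·3·8 = 120 ≡ 10, so v_4 = 10^{−1} = 10 (mod 11).
  i = 5 (α = 2): (2−5)(2−9)(2−7)(2−10) = (−3)·(−7)·(−5)·(−8) = 840 ≡ 4, so v_5 = 4^{−1} = 3 (mod 11).
  v = [1, 10, 9, 10, 3].
Step 2: syndromes of r = [2, 0, 2, 10, 7] (all sums mod 11).
  S_0 = Σ v_i r_i = 1·2 + 10·0 + 9·2 + 10·10 + 3·7 = 141 ≡ 9.
  S_1 = Σ v_i α_i r_i = 1·5·2 + 10·9·0 + 9·7·2 + 10·10·10 + 3·2·7 = 1178 ≡ 1.
  α_i^2 mod 11 = [3, 4, 5, 1, 4].
  S_2 = Σ v_i α_i^2 r_i = 1·3·2 + 10·4·0 + 9·5·2 + 10·1·10 + 3·4·7 = 280 ≡ 5.
  S = (9, 1, 5) ≠ 0, so r is not a codeword (an error is present).
Step 3: locate the error. For a single error e at position i, S_ℓ = v_i·e·α_i^ℓ, so α_err = S_1/S_0.
  S_0^{−1} = 9^{−1} = 5 (mod 11), so α_err = 1·5 = 5 ≡ 5 = α_1. Error position i = 1.
  Consistency check: S_2/S_1 = 5·1 = 5 ≡ 5 = α_err ✓ (single-error assumption holds).
Step 4: error magnitude e = S_0/v_1 = S_0·∏_{j≠1}(α_1 − α_j) = 9·1 = 9 ≡ 9 (mod 11).
Step 5: correct position 1: c_1 = r_1 − e = 2 − 9 ≡ 4 (mod 11). Hence c = [4, 0, 2, 10, 7].
  Check: interpolating c through the α_i gives m(x) = 9 + 10·x (degree < 2) with m(α_i) = c_i for every i, so c is indeed a codeword.


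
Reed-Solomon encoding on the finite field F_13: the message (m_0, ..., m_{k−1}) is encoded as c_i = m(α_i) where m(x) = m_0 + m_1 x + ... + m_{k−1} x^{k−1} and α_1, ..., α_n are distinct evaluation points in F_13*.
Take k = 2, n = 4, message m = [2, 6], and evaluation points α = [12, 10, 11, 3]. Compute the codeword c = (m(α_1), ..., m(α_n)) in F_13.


c = [9, 10, 3, 7]

Message polynomial: m(x) = 2 + 6·x (mod 13).
For each evaluation point α_i, compute m(α_i) mod 13:
  α_1 = 12: Horner steps 6 → 9, so m(12) = 9.
  α_2 = 10: Horner steps 6 → 10, so m(10) = 10.
  α_3 = 11: Horner steps 6 → 3, so m(11) = 3.
  α_4 = 3: Horner steps 6 → 7, so m(3) = 7.
Codeword c = [9, 10, 3, 7] ∈ F_13^4.


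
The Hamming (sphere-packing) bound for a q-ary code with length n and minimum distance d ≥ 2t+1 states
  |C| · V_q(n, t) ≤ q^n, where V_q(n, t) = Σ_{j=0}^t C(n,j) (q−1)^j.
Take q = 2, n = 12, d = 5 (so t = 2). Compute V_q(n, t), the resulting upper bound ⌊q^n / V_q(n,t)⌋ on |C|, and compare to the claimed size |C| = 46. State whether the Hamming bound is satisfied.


V_q(n, t) = 79, q^n = 4096, Hamming bound = 51, |C| = 46 ≤ bound (satisfied).

Step 1: Compute V_q(n, t) = Σ_{j=0}^2 C(n, j) (q−1)^j.
  j = 0: C(12,0)·(1)^0 = 1·1 = 1.
  j = 1: C(12,1)·(1)^1 = 12·1 = 12.
  j = 2: C(12,2)·(1)^2 = 66·1 = 66.
  V_q(n, t) = 1 + 12 + 66 = 79.
Step 2: q^n = 2^12 = 4096.
Step 3: Hamming bound ⌊q^n / V_q(n,t)⌋ = ⌊4096/79⌋ = 51.
Step 4: Compare |C| = 46 to 51: satisfied.
The claimed |C| lies below the Hamming bound.


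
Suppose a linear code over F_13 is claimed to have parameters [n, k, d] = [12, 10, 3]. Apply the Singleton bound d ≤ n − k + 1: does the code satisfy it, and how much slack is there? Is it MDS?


Singleton RHS = n − k + 1 = 3, slack = 0, bound satisfied, MDS.

Singleton bound: d ≤ n − k + 1.
Here n = 12, k = 10, so n − k + 1 = 3.
Given d = 3, check d ≤ 3: YES.
Slack = (n − k + 1) − d = 0.
The code is MDS (slack = 0).
Description: the claimed parameters are [12, 10, 3]_13; such a code would be MDS (meets Singleton bound).


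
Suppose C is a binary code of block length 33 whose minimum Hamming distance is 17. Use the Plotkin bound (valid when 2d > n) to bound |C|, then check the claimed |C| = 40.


Plotkin bound M ≤ 34; given |C| = 40 > bound (violated).

Check applicability: 2d = 34, n = 33.
2d − n = 1 > 0, so Plotkin applies.
Compute d/(2d−n) = 17/1 ≈ 17.0000.
⌊d/(2d−n)⌋ = 17.
Plotkin bound: M ≤ 2·17 = 34.
Given |C| = 40, check: VIOLATED.
This |C| is above the Plotkin bound, so no binary code with n = 33, d = 17 and 40 codewords exists.


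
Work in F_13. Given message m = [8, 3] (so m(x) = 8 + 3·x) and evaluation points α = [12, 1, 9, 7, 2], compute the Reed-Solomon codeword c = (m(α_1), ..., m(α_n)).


c = [5, 11, 9, 3, 1]

Message polynomial: m(x) = 8 + 3·x (mod 13).
For each evaluation point α_i, compute m(α_i) mod 13:
  α_1 = 12: Horner steps 3 → 5, so m(12) = 5.
  α_2 = 1: Horner steps 3 → 11, so m(1) = 11.
  α_3 = 9: Horner steps 3 → 9, so m(9) = 9.
  α_4 = 7: Horner steps 3 → 3, so m(7) = 3.
  α_5 = 2: Horner steps 3 → 1, so m(2) = 1.
Codeword c = [5, 11, 9, 3, 1] ∈ F_13^5.


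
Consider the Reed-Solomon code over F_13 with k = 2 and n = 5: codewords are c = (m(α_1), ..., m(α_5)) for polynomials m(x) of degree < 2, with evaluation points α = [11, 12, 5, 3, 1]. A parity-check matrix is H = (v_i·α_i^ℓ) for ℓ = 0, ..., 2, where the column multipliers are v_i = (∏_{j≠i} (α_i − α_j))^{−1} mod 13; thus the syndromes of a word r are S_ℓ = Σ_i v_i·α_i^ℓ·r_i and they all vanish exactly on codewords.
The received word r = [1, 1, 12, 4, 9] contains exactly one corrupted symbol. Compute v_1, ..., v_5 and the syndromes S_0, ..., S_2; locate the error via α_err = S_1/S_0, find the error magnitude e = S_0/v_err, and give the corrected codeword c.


S = (4, 5, 3), error at position 1, error magnitude e = 4, c = [10, 1, 12, 4, 9].

Step 1: column multipliers v_i = (∏_{j≠i}(α_i − α_j))^{−1} mod 13.
  i = 1 (α = 11): (11−12)(11−5)(11−3)(11−1) = (−1)·6·8·10 = −480 ≡ 1, so v_1 = 1^{−1} = 1 (mod 13).
  i = 2 (α = 12): (12−11)(12−5)(12−3)(12−1) = 1·7·9·11 = 693 ≡ 4, so v_2 = 4^{−1} = 10 (mod 13).
  i = 3 (α = 5): (5−11)(5−12)(5−3)(5−1) = (−6)·(−7)·2·4 = 336 ≡ 11, so v_3 = 11^{−1} = 6 (mod 13).
  i = 4 (α = 3): (3−11)(3−12)(3−5)(3−1) = (−8)·(−9)·(−2)·2 = −288 ≡ 11, so v_4 = 11^{−1} = 6 (mod 13).
  i = 5 (α = 1): (1−11)(1−12)(1−5)(1−3) = (−10)·(−11)·(−4)·(−2) = 880 ≡ 9, so v_5 = 9^{−1} = 3 (mod 13).
  v = [1, 10, 6, 6, 3].
Step 2: syndromes of r = [1, 1, 12, 4, 9] (all sums mod 13).
  S_0 = Σ v_i r_i = 1·1 + 10·1 + 6·12 + 6·4 + 3·9 = 134 ≡ 4.
  S_1 = Σ v_i α_i r_i = 1·11·1 + 10·12·1 + 6·5·12 + 6·3·4 + 3·1·9 = 590 ≡ 5.
  α_i^2 mod 13 = [4, 1, 12, 9, 1].
  S_2 = Σ v_i α_i^2 r_i = 1·4·1 + 10·1·1 + 6·12·12 + 6·9·4 + 3·1·9 = 1121 ≡ 3.
  S = (4, 5, 3) ≠ 0, so r is not a codeword (an error is present).
Step 3: locate the error. For a single error e at position i, S_ℓ = v_i·e·α_i^ℓ, so α_err = S_1/S_0.
  S_0^{−1} = 4^{−1} = 10 (mod 13), so α_err = 5·10 = 50 ≡ 11 = α_1. Error position i = 1.
  Consistency check: S_2/S_1 = 3·8 = 24 ≡ 11 = α_err ✓ (single-error assumption holds).
Step 4: error magnitude e = S_0/v_1 = S_0·∏_{j≠1}(α_1 − α_j) = 4·1 = 4 ≡ 4 (mod 13).
Step 5: correct position 1: c_1 = r_1 − e = 1 − 4 ≡ 10 (mod 13). Hence c = [10, 1, 12, 4, 9].
  Check: interpolating c through the α_i gives m(x) = 5 + 4·x (degree < 2) with m(α_i) = c_i for every i, so c is indeed a codeword.


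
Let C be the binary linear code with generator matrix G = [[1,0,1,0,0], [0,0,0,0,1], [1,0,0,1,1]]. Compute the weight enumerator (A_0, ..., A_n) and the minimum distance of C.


Weight distribution: A_0 = 1, A_1 = 1, A_2 = 3, A_3 = 3. Minimum distance d = 1.

Enumerate all 2^3 = 8 messages m ∈ F_2^3.
For each, compute codeword c = mG in F_2^5, then tally its weight.
  m = 000 → c = 00000, weight = 0.
  m = 100 → c = 10100, weight = 2.
  m = 010 → c = 00001, weight = 1.
  m = 110 → c = 10101, weight = 3.
  m = 001 → c = 10011, weight = 3.
  m = 101 → c = 00111, weight = 3.
  m = 011 → c = 10010, weight = 2.
  m = 111 → c = 00110, weight = 2.
Tally weights:
  weight 0: 1 codewords.
  weight 1: 1 codewords.
  weight 2: 3 codewords.
  weight 3: 3 codewords.
Minimum distance d = smallest w > 0 with A_w > 0 = 1.
Sanity: Σ A_w = 8 = 2^3 = 8 ✓.


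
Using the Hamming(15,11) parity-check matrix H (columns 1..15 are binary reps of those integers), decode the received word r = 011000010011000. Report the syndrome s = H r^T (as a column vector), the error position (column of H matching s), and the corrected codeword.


s = (1, 1, 1, 0)^T, error position = 14, corrected codeword c = 011000010011010

Compute s = H r^T mod 2 one row at a time:
  s_1 = 1 + 0 + 0 + 1 + 1 + 0 + 0 + 0 = 3 ≡ 1 (mod 2).
  s_2 = 0 + 0 + 0 + 0 + 1 + 0 + 0 + 0 = 1 ≡ 1 (mod 2).
  s_3 = 1 + 1 + 0 + 0 + 0 + 1 + 0 + 0 = 3 ≡ 1 (mod 2).
  s_4 = 0 + 1 + 0 + 0 + 0 + 1 + 0 + 0 = 2 ≡ 0 (mod 2).
s = (1, 1, 1, 0)^T — this equals column 14 of H (binary 1110), so error is at position 14.
Correct: flip bit 14 of r = 011000010011000 to get c = 011000010011010.


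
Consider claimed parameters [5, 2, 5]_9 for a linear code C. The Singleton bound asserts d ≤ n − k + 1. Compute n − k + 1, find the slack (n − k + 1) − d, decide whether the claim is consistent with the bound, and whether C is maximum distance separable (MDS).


Singleton RHS = n − k + 1 = 4, slack = -1, bound violated (no such code; not MDS).

Singleton bound: d ≤ n − k + 1.
Here n = 5, k = 2, so n − k + 1 = 4.
Given d = 5, check d ≤ 4: NO.
Slack = (n − k + 1) − d = -1.
The slack is negative: d = 5 exceeds n − k + 1 = 4 by 1, so the Singleton bound is violated and no linear [5, 2, 5]_9 code can exist. In particular it is not MDS (MDS requires d = n − k + 1 exactly).
Description: the claimed parameters are [5, 2, 5]_9; such a code would be impossible (violates the Singleton bound).


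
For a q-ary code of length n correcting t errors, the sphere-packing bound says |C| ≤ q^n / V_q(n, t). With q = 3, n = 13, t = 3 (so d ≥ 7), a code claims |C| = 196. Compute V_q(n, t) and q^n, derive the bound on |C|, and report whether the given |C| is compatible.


V_q(n, t) = 2627, q^n = 1594323, Hamming bound = 606, |C| = 196 ≤ bound (satisfied).

Step 1: Compute V_q(n, t) = Σ_{j=0}^3 C(n, j) (q−1)^j.
  j = 0: C(13,0)·(2)^0 = 1·1 = 1.
  j = 1: C(13,1)·(2)^1 = 13·2 = 26.
  j = 2: C(13,2)·(2)^2 = 78·4 = 312.
  j = 3: C(13,3)·(2)^3 = 286·8 = 2288.
  V_q(n, t) = 1 + 26 + 312 + 2288 = 2627.
Step 2: q^n = 3^13 = 1594323.
Step 3: Hamming bound ⌊q^n / V_q(n,t)⌋ = ⌊1594323/2627⌋ = 606.
Step 4: Compare |C| = 196 to 606: satisfied.
The claimed |C| lies below the Hamming bound.


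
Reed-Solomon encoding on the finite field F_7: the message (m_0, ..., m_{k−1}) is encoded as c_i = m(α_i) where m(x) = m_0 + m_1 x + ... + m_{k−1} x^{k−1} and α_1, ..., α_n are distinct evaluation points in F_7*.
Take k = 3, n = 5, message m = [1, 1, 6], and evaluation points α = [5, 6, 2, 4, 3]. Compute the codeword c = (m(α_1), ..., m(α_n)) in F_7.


c = [2, 6, 6, 3, 2]

Message polynomial: m(x) = 1 + 1·x + 6·x^2 (mod 7).
For each evaluation point α_i, compute m(α_i) mod 7:
  α_1 = 5: Horner steps 6 → 3 → 2, so m(5) = 2.
  α_2 = 6: Horner steps 6 → 2 → 6, so m(6) = 6.
  α_3 = 2: Horner steps 6 → 6 → 6, so m(2) = 6.
  α_4 = 4: Horner steps 6 → 4 → 3, so m(4) = 3.
  α_5 = 3: Horner steps 6 → 5 → 2, so m(3) = 2.
Codeword c = [2, 6, 6, 3, 2] ∈ F_7^5.


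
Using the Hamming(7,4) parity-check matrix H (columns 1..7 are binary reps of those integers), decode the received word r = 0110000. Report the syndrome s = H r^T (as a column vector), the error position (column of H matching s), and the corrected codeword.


s = (0, 0, 1)^T, error position = 1, corrected codeword c = 1110000

Compute s = H r^T mod 2 one row at a time:
  s_1 = 0 + 0 + 0 + 0 = 0 ≡ 0 (mod 2).
  s_2 = 1 + 1 + 0 + 0 = 2 ≡ 0 (mod 2).
  s_3 = 0 + 1 + 0 + 0 = 1 ≡ 1 (mod 2).
s = (0, 0, 1)^T — this equals column 1 of H (binary 001), so error is at position 1.
Correct: flip bit 1 of r = 0110000 to get c = 1110000.


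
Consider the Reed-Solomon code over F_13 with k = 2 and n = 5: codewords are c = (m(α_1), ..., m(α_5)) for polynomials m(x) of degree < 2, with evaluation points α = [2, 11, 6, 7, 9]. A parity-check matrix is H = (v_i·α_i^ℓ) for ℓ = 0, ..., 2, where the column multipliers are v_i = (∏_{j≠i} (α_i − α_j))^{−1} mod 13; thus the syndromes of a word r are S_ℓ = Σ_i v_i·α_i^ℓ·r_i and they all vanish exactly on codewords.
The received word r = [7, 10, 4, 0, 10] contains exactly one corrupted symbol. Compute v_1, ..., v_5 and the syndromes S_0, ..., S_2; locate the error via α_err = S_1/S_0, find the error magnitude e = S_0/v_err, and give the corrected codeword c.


S = (10, 12, 4), error at position 5, error magnitude e = 5, c = [7, 10, 4, 0, 5].

Step 1: column multipliers v_i = (∏_{j≠i}(α_i − α_j))^{−1} mod 13.
  i = 1 (α = 2): (2−11)(2−6)(2−7)(2−9) = (−9)·(−4)·(−5)·(−7) = 1260 ≡ 12, so v_1 = 12^{−1} = 12 (mod 13).
  i = 2 (α = 11): (11−2)(11−6)(11−7)(11−9) = 9·5·4·2 = 360 ≡ 9, so v_2 = 9^{−1} = 3 (mod 13).
  i = 3 (α = 6): (6−2)(6−11)(6−7)(6−9) = 4·(−5)·(−1)·(−3) = −60 ≡ 5, so v_3 = 5^{−1} = 8 (mod 13).
  i = 4 (α = 7): (7−2)(7−11)(7−6)(7−9) = 5·(−4)·1·(−2) = 40 ≡ 1, so v_4 = 1^{−1} = 1 (mod 13).
  i = 5 (α = 9): (9−2)(9−11)(9−6)(9−7) = 7·(−2)·3·2 = −84 ≡ 7, so v_5 = 7^{−1} = 2 (mod 13).
  v = [12, 3, 8, 1, 2].
Step 2: syndromes of r = [7, 10, 4, 0, 10] (all sums mod 13).
  S_0 = Σ v_i r_i = 12·7 + 3·10 + 8·4 + 1·0 + 2·10 = 166 ≡ 10.
  S_1 = Σ v_i α_i r_i = 12·2·7 + 3·11·10 + 8·6·4 + 1·7·0 + 2·9·10 = 870 ≡ 12.
  α_i^2 mod 13 = [4, 4, 10, 10, 3].
  S_2 = Σ v_i α_i^2 r_i = 12·4·7 + 3·4·10 + 8·10·4 + 1·10·0 + 2·3·10 = 836 ≡ 4.
  S = (10, 12, 4) ≠ 0, so r is not a codeword (an error is present).
Step 3: locate the error. For a single error e at position i, S_ℓ = v_i·e·α_i^ℓ, so α_err = S_1/S_0.
  S_0^{−1} = 10^{−1} = 4 (mod 13), so α_err = 12·4 = 48 ≡ 9 = α_5. Error position i = 5.
  Consistency check: S_2/S_1 = 4·12 = 48 ≡ 9 = α_err ✓ (single-error assumption holds).
Step 4: error magnitude e = S_0/v_5 = S_0·∏_{j≠5}(α_5 − α_j) = 10·7 = 70 ≡ 5 (mod 13).
Step 5: correct position 5: c_5 = r_5 − e = 10 − 5 ≡ 5 (mod 13). Hence c = [7, 10, 4, 0, 5].
  Check: interpolating c through the α_i gives m(x) = 2 + 9·x (degree < 2) with m(α_i) = c_i for every i, so c is indeed a codeword.


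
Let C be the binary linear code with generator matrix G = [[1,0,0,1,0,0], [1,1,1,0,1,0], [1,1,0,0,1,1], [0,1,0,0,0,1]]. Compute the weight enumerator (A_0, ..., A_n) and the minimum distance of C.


Weight distribution: A_0 = 1, A_2 = 6, A_4 = 9. Minimum distance d = 2.

Enumerate all 2^4 = 16 messages m ∈ F_2^4.
For each, compute codeword c = mG in F_2^6, then tally its weight.
  m = 0000 → c = 000000, weight = 0.
  m = 1000 → c = 100100, weight = 2.
  m = 0100 → c = 111010, weight = 4.
  m = 1100 → c = 011110, weight = 4.
  m = 0010 → c = 110011, weight = 4.
  m = 1010 → c = 010111, weight = 4.
  m = 0110 → c = 001001, weight = 2.
  m = 1110 → c = 101101, weight = 4.
  m = 0001 → c = 010001, weight = 2.
  m = 1001 → c = 110101, weight = 4.
  m = 0101 → c = 101011, weight = 4.
  m = 1101 → c = 001111, weight = 4.
  m = 0011 → c = 100010, weight = 2.
  m = 1011 → c = 000110, weight = 2.
  m = 0111 → c = 011000, weight = 2.
  m = 1111 → c = 111100, weight = 4.
Tally weights:
  weight 0: 1 codewords.
  weight 2: 6 codewords.
  weight 4: 9 codewords.
Minimum distance d = smallest w > 0 with A_w > 0 = 2.
Sanity: Σ A_w = 16 = 2^4 = 16 ✓.


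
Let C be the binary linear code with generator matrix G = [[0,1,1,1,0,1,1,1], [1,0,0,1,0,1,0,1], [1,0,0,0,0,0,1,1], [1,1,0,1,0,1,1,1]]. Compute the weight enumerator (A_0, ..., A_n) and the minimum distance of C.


Weight distribution: A_0 = 1, A_2 = 2, A_3 = 6, A_4 = 3, A_5 = 2, A_6 = 2. Minimum distance d = 2.

Enumerate all 2^4 = 16 messages m ∈ F_2^4.
For each, compute codeword c = mG in F_2^8, then tally its weight.
  m = 0000 → c = 00000000, weight = 0.
  m = 1000 → c = 01110111, weight = 6.
  m = 0100 → c = 10010101, weight = 4.
  m = 1100 → c = 11100010, weight = 4.
  m = 0010 → c = 10000011, weight = 3.
  m = 1010 → c = 11110100, weight = 5.
  m = 0110 → c = 00010110, weight = 3.
  m = 1110 → c = 01100001, weight = 3.
  m = 0001 → c = 11010111, weight = 6.
  m = 1001 → c = 10100000, weight = 2.
  m = 0101 → c = 01000010, weight = 2.
  m = 1101 → c = 00110101, weight = 4.
  m = 0011 → c = 01010100, weight = 3.
  m = 1011 → c = 00100011, weight = 3.
  m = 0111 → c = 11000001, weight = 3.
  m = 1111 → c = 10110110, weight = 5.
Tally weights:
  weight 0: 1 codewords.
  weight 2: 2 codewords.
  weight 3: 6 codewords.
  weight 4: 3 codewords.
  weight 5: 2 codewords.
  weight 6: 2 codewords.
Minimum distance d = smallest w > 0 with A_w > 0 = 2.
Sanity: Σ A_w = 16 = 2^4 = 16 ✓.


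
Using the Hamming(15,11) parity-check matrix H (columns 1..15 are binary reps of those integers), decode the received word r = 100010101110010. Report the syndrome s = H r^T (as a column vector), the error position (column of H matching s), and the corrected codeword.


s = (0, 1, 0, 1)^T, error position = 5, corrected codeword c = 100000101110010

Compute s = H r^T mod 2 one row at a time:
  s_1 = 0 + 1 + 1 + 1 + 0 + 0 + 1 + 0 = 4 ≡ 0 (mod 2).
  s_2 = 0 + 1 + 0 + 1 + 0 + 0 + 1 + 0 = 3 ≡ 1 (mod 2).
  s_3 = 0 + 0 + 0 + 1 + 1 + 1 + 1 + 0 = 4 ≡ 0 (mod 2).
  s_4 = 1 + 0 + 1 + 1 + 1 + 1 + 0 + 0 = 5 ≡ 1 (mod 2).
s = (0, 1, 0, 1)^T — this equals column 5 of H (binary 0101), so error is at position 5.
Correct: flip bit 5 of r = 100010101110010 to get c = 100000101110010.


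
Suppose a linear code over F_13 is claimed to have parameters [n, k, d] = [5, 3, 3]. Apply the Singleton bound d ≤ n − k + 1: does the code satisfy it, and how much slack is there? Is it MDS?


Singleton RHS = n − k + 1 = 3, slack = 0, bound satisfied, MDS.

Singleton bound: d ≤ n − k + 1.
Here n = 5, k = 3, so n − k + 1 = 3.
Given d = 3, check d ≤ 3: YES.
Slack = (n − k + 1) − d = 0.
The code is MDS (slack = 0).
Description: the claimed parameters are [5, 3, 3]_13; such a code would be MDS (meets Singleton bound).


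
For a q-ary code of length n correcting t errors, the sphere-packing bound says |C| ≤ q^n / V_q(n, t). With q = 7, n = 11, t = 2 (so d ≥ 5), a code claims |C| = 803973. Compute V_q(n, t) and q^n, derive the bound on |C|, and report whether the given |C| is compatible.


V_q(n, t) = 2047, q^n = 1977326743, Hamming bound = 965963, |C| = 803973 ≤ bound (satisfied).

Step 1: Compute V_q(n, t) = Σ_{j=0}^2 C(n, j) (q−1)^j.
  j = 0: C(11,0)·(6)^0 = 1·1 = 1.
  j = 1: C(11,1)·(6)^1 = 11·6 = 66.
  j = 2: C(11,2)·(6)^2 = 55·36 = 1980.
  V_q(n, t) = 1 + 66 + 1980 = 2047.
Step 2: q^n = 7^11 = 1977326743.
Step 3: Hamming bound ⌊q^n / V_q(n,t)⌋ = ⌊1977326743/2047⌋ = 965963.
Step 4: Compare |C| = 803973 to 965963: satisfied.
The claimed |C| lies below the Hamming bound.


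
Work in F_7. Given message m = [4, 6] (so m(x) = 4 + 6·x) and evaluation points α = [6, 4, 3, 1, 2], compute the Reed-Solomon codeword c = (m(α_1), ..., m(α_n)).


c = [5, 0, 1, 3, 2]

Message polynomial: m(x) = 4 + 6·x (mod 7).
For each evaluation point α_i, compute m(α_i) mod 7:
  α_1 = 6: Horner steps 6 → 5, so m(6) = 5.
  α_2 = 4: Horner steps 6 → 0, so m(4) = 0.
  α_3 = 3: Horner steps 6 → 1, so m(3) = 1.
  α_4 = 1: Horner steps 6 → 3, so m(1) = 3.
  α_5 = 2: Horner steps 6 → 2, so m(2) = 2.
Codeword c = [5, 0, 1, 3, 2] ∈ F_7^5.


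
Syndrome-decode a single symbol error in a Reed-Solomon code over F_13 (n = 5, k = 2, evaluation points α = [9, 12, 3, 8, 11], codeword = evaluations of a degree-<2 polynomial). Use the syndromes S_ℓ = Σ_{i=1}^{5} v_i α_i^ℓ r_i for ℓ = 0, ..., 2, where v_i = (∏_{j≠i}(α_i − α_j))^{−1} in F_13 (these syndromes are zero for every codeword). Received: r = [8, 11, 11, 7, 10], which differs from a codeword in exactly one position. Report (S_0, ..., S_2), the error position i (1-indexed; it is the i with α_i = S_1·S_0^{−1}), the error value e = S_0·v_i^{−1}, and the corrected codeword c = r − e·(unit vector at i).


S = (11, 7, 8), error at position 3, error magnitude e = 9, c = [8, 11, 2, 7, 10].

Step 1: column multipliers v_i = (∏_{j≠i}(α_i − α_j))^{−1} mod 13.
  i = 1 (α = 9): (9−12)(9−3)(9−8)(9−11) = (−3)·6·1·(−2) = 36 ≡ 10, so v_1 = 10^{−1} = 4 (mod 13).
  i = 2 (α = 12): (12−9)(12−3)(12−8)(12−11) = 3·9·4·1 = 108 ≡ 4, so v_2 = 4^{−1} = 10 (mod 13).
  i = 3 (α = 3): (3−9)(3−12)(3−8)(3−11) = (−6)·(−9)·(−5)·(−8) = 2160 ≡ 2, so v_3 = 2^{−1} = 7 (mod 13).
  i = 4 (α = 8): (8−9)(8−12)(8−3)(8−11) = (−1)·(−4)·5·(−3) = −60 ≡ 5, so v_4 = 5^{−1} = 8 (mod 13).
  i = 5 (α = 11): (11−9)(11−12)(11−3)(11−8) = 2·(−1)·8·3 = −48 ≡ 4, so v_5 = 4^{−1} = 10 (mod 13).
  v = [4, 10, 7, 8, 10].
Step 2: syndromes of r = [8, 11, 11, 7, 10] (all sums mod 13).
  S_0 = Σ v_i r_i = 4·8 + 10·11 + 7·11 + 8·7 + 10·10 = 375 ≡ 11.
  S_1 = Σ v_i α_i r_i = 4·9·8 + 10·12·11 + 7·3·11 + 8·8·7 + 10·11·10 = 3387 ≡ 7.
  α_i^2 mod 13 = [3, 1, 9, 12, 4].
  S_2 = Σ v_i α_i^2 r_i = 4·3·8 + 10·1·11 + 7·9·11 + 8·12·7 + 10·4·10 = 1971 ≡ 8.
  S = (11, 7, 8) ≠ 0, so r is not a codeword (an error is present).
Step 3: locate the error. For a single error e at position i, S_ℓ = v_i·e·α_i^ℓ, so α_err = S_1/S_0.
  S_0^{−1} = 11^{−1} = 6 (mod 13), so α_err = 7·6 = 42 ≡ 3 = α_3. Error position i = 3.
  Consistency check: S_2/S_1 = 8·2 = 16 ≡ 3 = α_err ✓ (single-error assumption holds).
Step 4: error magnitude e = S_0/v_3 = S_0·∏_{j≠3}(α_3 − α_j) = 11·2 = 22 ≡ 9 (mod 13).
Step 5: correct position 3: c_3 = r_3 − e = 11 − 9 ≡ 2 (mod 13). Hence c = [8, 11, 2, 7, 10].
  Check: interpolating c through the α_i gives m(x) = 12 + 1·x (degree < 2) with m(α_i) = c_i for every i, so c is indeed a codeword.


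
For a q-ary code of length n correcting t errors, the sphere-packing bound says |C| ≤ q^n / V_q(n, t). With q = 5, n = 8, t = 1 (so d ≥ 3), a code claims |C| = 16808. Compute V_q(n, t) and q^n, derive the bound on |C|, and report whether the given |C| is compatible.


V_q(n, t) = 33, q^n = 390625, Hamming bound = 11837, |C| = 16808 > bound (violated).

Step 1: Compute V_q(n, t) = Σ_{j=0}^1 C(n, j) (q−1)^j.
  j = 0: C(8,0)·(4)^0 = 1·1 = 1.
  j = 1: C(8,1)·(4)^1 = 8·4 = 32.
  V_q(n, t) = 1 + 32 = 33.
Step 2: q^n = 5^8 = 390625.
Step 3: Hamming bound ⌊q^n / V_q(n,t)⌋ = ⌊390625/33⌋ = 11837.
Step 4: Compare |C| = 16808 to 11837: violated.
The claimed |C| lies above the Hamming bound, so no 5-ary code of length 8 with d ≥ 3 can have 16808 codewords.


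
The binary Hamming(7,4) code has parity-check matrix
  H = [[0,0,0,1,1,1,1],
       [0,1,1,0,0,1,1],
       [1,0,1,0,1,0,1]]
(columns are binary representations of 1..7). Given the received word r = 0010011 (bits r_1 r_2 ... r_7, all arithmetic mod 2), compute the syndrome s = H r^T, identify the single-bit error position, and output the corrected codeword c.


s = (0, 1, 0)^T, error position = 2, corrected codeword c = 0110011

Compute s = H r^T mod 2 one row at a time:
  s_1 = 0 + 0 + 1 + 1 = 2 ≡ 0 (mod 2).
  s_2 = 0 + 1 + 1 + 1 = 3 ≡ 1 (mod 2).
  s_3 = 0 + 1 + 0 + 1 = 2 ≡ 0 (mod 2).
s = (0, 1, 0)^T — this equals column 2 of H (binary 010), so error is at position 2.
Correct: flip bit 2 of r = 0010011 to get c = 0110011.


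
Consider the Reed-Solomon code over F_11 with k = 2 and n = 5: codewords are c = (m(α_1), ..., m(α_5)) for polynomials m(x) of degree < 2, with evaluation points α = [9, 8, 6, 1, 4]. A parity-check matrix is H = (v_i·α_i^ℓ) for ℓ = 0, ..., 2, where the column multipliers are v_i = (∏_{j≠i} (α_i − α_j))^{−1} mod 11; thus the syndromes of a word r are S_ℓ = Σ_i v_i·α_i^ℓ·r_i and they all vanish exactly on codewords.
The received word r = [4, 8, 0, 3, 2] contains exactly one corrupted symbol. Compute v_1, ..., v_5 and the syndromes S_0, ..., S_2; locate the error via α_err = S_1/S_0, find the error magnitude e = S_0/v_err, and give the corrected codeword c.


S = (10, 5, 8), error at position 3, error magnitude e = 6, c = [4, 8, 5, 3, 2].

Step 1: column multipliers v_i = (∏_{j≠i}(α_i − α_j))^{−1} mod 11.
  i = 1 (α = 9): (9−8)(9−6)(9−1)(9−4) = 1·3·8·5 = 120 ≡ 10, so v_1 = 10^{−1} = 10 (mod 11).
  i = 2 (α = 8): (8−9)(8−6)(8−1)(8−4) = (−1)·2·7·4 = −56 ≡ 10, so v_2 = 10^{−1} = 10 (mod 11).
  i = 3 (α = 6): (6−9)(6−8)(6−1)(6−4) = (−3)·(−2)·5·2 = 60 ≡ 5, so v_3 = 5^{−1} = 9 (mod 11).
  i = 4 (α = 1): (1−9)(1−8)(1−6)(1−4) = (−8)·(−7)·(−5)·(−3) = 840 ≡ 4, so v_4 = 4^{−1} = 3 (mod 11).
  i = 5 (α = 4): (4−9)(4−8)(4−6)(4−1) = (−5)·(−4)·(−2)·3 = −120 ≡ 1, so v_5 = 1^{−1} = 1 (mod 11).
  v = [10, 10, 9, 3, 1].
Step 2: syndromes of r = [4, 8, 0, 3, 2] (all sums mod 11).
  S_0 = Σ v_i r_i = 10·4 + 10·8 + 9·0 + 3·3 + 1·2 = 131 ≡ 10.
  S_1 = Σ v_i α_i r_i = 10·9·4 + 10·8·8 + 9·6·0 + 3·1·3 + 1·4·2 = 1017 ≡ 5.
  α_i^2 mod 11 = [4, 9, 3, 1, 5].
  S_2 = Σ v_i α_i^2 r_i = 10·4·4 + 10·9·8 + 9·3·0 + 3·1·3 + 1·5·2 = 899 ≡ 8.
  S = (10, 5, 8) ≠ 0, so r is not a codeword (an error is present).
Step 3: locate the error. For a single error e at position i, S_ℓ = v_i·e·α_i^ℓ, so α_err = S_1/S_0.
  S_0^{−1} = 10^{−1} = 10 (mod 11), so α_err = 5·10 = 50 ≡ 6 = α_3. Error position i = 3.
  Consistency check: S_2/S_1 = 8·9 = 72 ≡ 6 = α_err ✓ (single-error assumption holds).
Step 4: error magnitude e = S_0/v_3 = S_0·∏_{j≠3}(α_3 − α_j) = 10·5 = 50 ≡ 6 (mod 11).
Step 5: correct position 3: c_3 = r_3 − e = 0 − 6 ≡ 5 (mod 11). Hence c = [4, 8, 5, 3, 2].
  Check: interpolating c through the α_i gives m(x) = 7 + 7·x (degree < 2) with m(α_i) = c_i for every i, so c is indeed a codeword.


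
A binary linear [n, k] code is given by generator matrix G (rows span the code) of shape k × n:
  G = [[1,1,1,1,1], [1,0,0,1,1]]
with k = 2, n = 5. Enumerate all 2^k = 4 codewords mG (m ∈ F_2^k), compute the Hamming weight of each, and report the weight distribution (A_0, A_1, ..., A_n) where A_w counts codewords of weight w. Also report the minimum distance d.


Weight distribution: A_0 = 1, A_2 = 1, A_3 = 1, A_5 = 1. Minimum distance d = 2.

Enumerate all 2^2 = 4 messages m ∈ F_2^2.
For each, compute codeword c = mG in F_2^5, then tally its weight.
  m = 00 → c = 00000, weight = 0.
  m = 10 → c = 11111, weight = 5.
  m = 01 → c = 10011, weight = 3.
  m = 11 → c = 01100, weight = 2.
Tally weights:
  weight 0: 1 codewords.
  weight 2: 1 codewords.
  weight 3: 1 codewords.
  weight 5: 1 codewords.
Minimum distance d = smallest w > 0 with A_w > 0 = 2.
Sanity: Σ A_w = 4 = 2^2 = 4 ✓.


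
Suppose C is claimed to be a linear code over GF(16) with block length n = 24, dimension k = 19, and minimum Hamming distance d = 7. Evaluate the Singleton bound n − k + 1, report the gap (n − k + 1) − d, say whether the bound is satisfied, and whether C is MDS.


Singleton RHS = n − k + 1 = 6, slack = -1, bound violated (no such code; not MDS).

Singleton bound: d ≤ n − k + 1.
Here n = 24, k = 19, so n − k + 1 = 6.
Given d = 7, check d ≤ 6: NO.
Slack = (n − k + 1) − d = -1.
The slack is negative: d = 7 exceeds n − k + 1 = 6 by 1, so the Singleton bound is violated and no linear [24, 19, 7]_16 code can exist. In particular it is not MDS (MDS requires d = n − k + 1 exactly).
Description: the claimed parameters are [24, 19, 7]_16; such a code would be impossible (violates the Singleton bound).


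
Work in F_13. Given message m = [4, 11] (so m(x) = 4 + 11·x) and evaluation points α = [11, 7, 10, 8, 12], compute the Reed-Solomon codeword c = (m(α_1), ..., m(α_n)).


c = [8, 3, 10, 1, 6]

Message polynomial: m(x) = 4 + 11·x (mod 13).
For each evaluation point α_i, compute m(α_i) mod 13:
  α_1 = 11: Horner steps 11 → 8, so m(11) = 8.
  α_2 = 7: Horner steps 11 → 3, so m(7) = 3.
  α_3 = 10: Horner steps 11 → 10, so m(10) = 10.
  α_4 = 8: Horner steps 11 → 1, so m(8) = 1.
  α_5 = 12: Horner steps 11 → 6, so m(12) = 6.
Codeword c = [8, 3, 10, 1, 6] ∈ F_13^5.


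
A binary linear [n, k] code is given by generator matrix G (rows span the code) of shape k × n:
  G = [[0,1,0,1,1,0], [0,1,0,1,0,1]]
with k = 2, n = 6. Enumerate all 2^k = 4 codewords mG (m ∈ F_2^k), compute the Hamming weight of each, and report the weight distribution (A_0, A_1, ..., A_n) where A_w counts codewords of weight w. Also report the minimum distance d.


Weight distribution: A_0 = 1, A_2 = 1, A_3 = 2. Minimum distance d = 2.

Enumerate all 2^2 = 4 messages m ∈ F_2^2.
For each, compute codeword c = mG in F_2^6, then tally its weight.
  m = 00 → c = 000000, weight = 0.
  m = 10 → c = 010110, weight = 3.
  m = 01 → c = 010101, weight = 3.
  m = 11 → c = 000011, weight = 2.
Tally weights:
  weight 0: 1 codewords.
  weight 2: 1 codewords.
  weight 3: 2 codewords.
Minimum distance d = smallest w > 0 with A_w > 0 = 2.
Sanity: Σ A_w = 4 = 2^2 = 4 ✓.


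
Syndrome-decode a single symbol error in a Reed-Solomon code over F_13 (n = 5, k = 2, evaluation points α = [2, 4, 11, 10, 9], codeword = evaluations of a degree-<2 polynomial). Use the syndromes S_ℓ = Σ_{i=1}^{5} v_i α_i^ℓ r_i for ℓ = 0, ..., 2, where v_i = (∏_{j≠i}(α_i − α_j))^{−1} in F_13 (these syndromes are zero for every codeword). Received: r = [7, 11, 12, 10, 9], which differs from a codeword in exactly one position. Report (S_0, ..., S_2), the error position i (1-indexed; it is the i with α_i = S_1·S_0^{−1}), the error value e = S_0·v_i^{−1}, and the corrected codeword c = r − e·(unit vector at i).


S = (8, 7, 11), error at position 5, error magnitude e = 1, c = [7, 11, 12, 10, 8].

Step 1: column multipliers v_i = (∏_{j≠i}(α_i − α_j))^{−1} mod 13.
  i = 1 (α = 2): (2−4)(2−11)(2−10)(2−9) = (−2)·(−9)·(−8)·(−7) = 1008 ≡ 7, so v_1 = 7^{−1} = 2 (mod 13).
  i = 2 (α = 4): (4−2)(4−11)(4−10)(4−9) = 2·(−7)·(−6)·(−5) = −420 ≡ 9, so v_2 = 9^{−1} = 3 (mod 13).
  i = 3 (α = 11): (11−2)(11−4)(11−10)(11−9) = 9·7·1·2 = 126 ≡ 9, so v_3 = 9^{−1} = 3 (mod 13).
  i = 4 (α = 10): (10−2)(10−4)(10−11)(10−9) = 8·6·(−1)·1 = −48 ≡ 4, so v_4 = 4^{−1} = 10 (mod 13).
  i = 5 (α = 9): (9−2)(9−4)(9−11)(9−10) = 7·5·(−2)·(−1) = 70 ≡ 5, so v_5 = 5^{−1} = 8 (mod 13).
  v = [2, 3, 3, 10, 8].
Step 2: syndromes of r = [7, 11, 12, 10, 9] (all sums mod 13).
  S_0 = Σ v_i r_i = 2·7 + 3·11 + 3·12 + 10·10 + 8·9 = 255 ≡ 8.
  S_1 = Σ v_i α_i r_i = 2·2·7 + 3·4·11 + 3·11·12 + 10·10·10 + 8·9·9 = 2204 ≡ 7.
  α_i^2 mod 13 = [4, 3, 4, 9, 3].
  S_2 = Σ v_i α_i^2 r_i = 2·4·7 + 3·3·11 + 3·4·12 + 10·9·10 + 8·3·9 = 1415 ≡ 11.
  S = (8, 7, 11) ≠ 0, so r is not a codeword (an error is present).
Step 3: locate the error. For a single error e at position i, S_ℓ = v_i·e·α_i^ℓ, so α_err = S_1/S_0.
  S_0^{−1} = 8^{−1} = 5 (mod 13), so α_err = 7·5 = 35 ≡ 9 = α_5. Error position i = 5.
  Consistency check: S_2/S_1 = 11·2 = 22 ≡ 9 = α_err ✓ (single-error assumption holds).
Step 4: error magnitude e = S_0/v_5 = S_0·∏_{j≠5}(α_5 − α_j) = 8·5 = 40 ≡ 1 (mod 13).
Step 5: correct position 5: c_5 = r_5 − e = 9 − 1 ≡ 8 (mod 13). Hence c = [7, 11, 12, 10, 8].
  Check: interpolating c through the α_i gives m(x) = 3 + 2·x (degree < 2) with m(α_i) = c_i for every i, so c is indeed a codeword.


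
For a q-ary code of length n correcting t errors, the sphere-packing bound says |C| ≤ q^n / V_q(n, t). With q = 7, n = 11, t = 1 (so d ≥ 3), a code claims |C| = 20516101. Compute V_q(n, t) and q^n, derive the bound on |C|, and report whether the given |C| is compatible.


V_q(n, t) = 67, q^n = 1977326743, Hamming bound = 29512339, |C| = 20516101 ≤ bound (satisfied).

Step 1: Compute V_q(n, t) = Σ_{j=0}^1 C(n, j) (q−1)^j.
  j = 0: C(11,0)·(6)^0 = 1·1 = 1.
  j = 1: C(11,1)·(6)^1 = 11·6 = 66.
  V_q(n, t) = 1 + 66 = 67.
Step 2: q^n = 7^11 = 1977326743.
Step 3: Hamming bound ⌊q^n / V_q(n,t)⌋ = ⌊1977326743/67⌋ = 29512339.
Step 4: Compare |C| = 20516101 to 29512339: satisfied.
The claimed |C| lies below the Hamming bound.


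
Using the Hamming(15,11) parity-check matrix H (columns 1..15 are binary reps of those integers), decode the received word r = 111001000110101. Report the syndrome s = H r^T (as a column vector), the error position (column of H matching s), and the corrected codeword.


s = (0, 1, 0, 1)^T, error position = 5, corrected codeword c = 111011000110101

Compute s = H r^T mod 2 one row at a time:
  s_1 = 0 + 0 + 1 + 1 + 0 + 1 + 0 + 1 = 4 ≡ 0 (mod 2).
  s_2 = 0 + 0 + 1 + 0 + 0 + 1 + 0 + 1 = 3 ≡ 1 (mod 2).
  s_3 = 1 + 1 + 1 + 0 + 1 + 1 + 0 + 1 = 6 ≡ 0 (mod 2).
  s_4 = 1 + 1 + 0 + 0 + 0 + 1 + 1 + 1 = 5 ≡ 1 (mod 2).
s = (0, 1, 0, 1)^T — this equals column 5 of H (binary 0101), so error is at position 5.
Correct: flip bit 5 of r = 111001000110101 to get c = 111011000110101.


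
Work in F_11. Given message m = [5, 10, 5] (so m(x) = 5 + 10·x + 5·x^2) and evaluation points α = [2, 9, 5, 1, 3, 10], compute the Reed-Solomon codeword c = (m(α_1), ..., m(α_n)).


c = [1, 5, 4, 9, 3, 0]

Message polynomial: m(x) = 5 + 10·x + 5·x^2 (mod 11).
For each evaluation point α_i, compute m(α_i) mod 11:
  α_1 = 2: Horner steps 5 → 9 → 1, so m(2) = 1.
  α_2 = 9: Horner steps 5 → 0 → 5, so m(9) = 5.
  α_3 = 5: Horner steps 5 → 2 → 4, so m(5) = 4.
  α_4 = 1: Horner steps 5 → 4 → 9, so m(1) = 9.
  α_5 = 3: Horner steps 5 → 3 → 3, so m(3) = 3.
  α_6 = 10: Horner steps 5 → 5 → 0, so m(10) = 0.
Codeword c = [1, 5, 4, 9, 3, 0] ∈ F_11^6.


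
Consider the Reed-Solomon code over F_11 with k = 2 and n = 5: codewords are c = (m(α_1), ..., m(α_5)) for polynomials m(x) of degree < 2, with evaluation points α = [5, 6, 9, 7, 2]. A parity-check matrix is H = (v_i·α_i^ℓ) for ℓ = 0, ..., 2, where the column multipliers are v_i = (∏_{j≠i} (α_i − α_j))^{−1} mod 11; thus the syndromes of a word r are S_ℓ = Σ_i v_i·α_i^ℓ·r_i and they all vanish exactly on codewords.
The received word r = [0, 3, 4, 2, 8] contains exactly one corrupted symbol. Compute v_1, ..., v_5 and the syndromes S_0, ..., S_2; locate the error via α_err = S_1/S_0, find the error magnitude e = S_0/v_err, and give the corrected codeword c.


S = (2, 1, 6), error at position 2, error magnitude e = 2, c = [0, 1, 4, 2, 8].

Step 1: column multipliers v_i = (∏_{j≠i}(α_i − α_j))^{−1} mod 11.
  i = 1 (α = 5): (5−6)(5−9)(5−7)(5−2) = (−1)·(−4)·(−2)·3 = −24 ≡ 9, so v_1 = 9^{−1} = 5 (mod 11).
  i = 2 (α = 6): (6−5)(6−9)(6−7)(6−2) = 1·(−3)·(−1)·4 = 12 ≡ 1, so v_2 = 1^{−1} = 1 (mod 11).
  i = 3 (α = 9): (9−5)(9−6)(9−7)(9−2) = 4·3·2·7 = 168 ≡ 3, so v_3 = 3^{−1} = 4 (mod 11).
  i = 4 (α = 7): (7−5)(7−6)(7−9)(7−2) = 2·1·(−2)·5 = −20 ≡ 2, so v_4 = 2^{−1} = 6 (mod 11).
  i = 5 (α = 2): (2−5)(2−6)(2−9)(2−7) = (−3)·(−4)·(−7)·(−5) = 420 ≡ 2, so v_5 = 2^{−1} = 6 (mod 11).
  v = [5, 1, 4, 6, 6].
Step 2: syndromes of r = [0, 3, 4, 2, 8] (all sums mod 11).
  S_0 = Σ v_i r_i = 5·0 + 1·3 + 4·4 + 6·2 + 6·8 = 79 ≡ 2.
  S_1 = Σ v_i α_i r_i = 5·5·0 + 1·6·3 + 4·9·4 + 6·7·2 + 6·2·8 = 342 ≡ 1.
  α_i^2 mod 11 = [3, 3, 4, 5, 4].
  S_2 = Σ v_i α_i^2 r_i = 5·3·0 + 1·3·3 + 4·4·4 + 6·5·2 + 6·4·8 = 325 ≡ 6.
  S = (2, 1, 6) ≠ 0, so r is not a codeword (an error is present).
Step 3: locate the error. For a single error e at position i, S_ℓ = v_i·e·α_i^ℓ, so α_err = S_1/S_0.
  S_0^{−1} = 2^{−1} = 6 (mod 11), so α_err = 1·6 = 6 ≡ 6 = α_2. Error position i = 2.
  Consistency check: S_2/S_1 = 6·1 = 6 ≡ 6 = α_err ✓ (single-error assumption holds).
Step 4: error magnitude e = S_0/v_2 = S_0·∏_{j≠2}(α_2 − α_j) = 2·1 = 2 ≡ 2 (mod 11).
Step 5: correct position 2: c_2 = r_2 − e = 3 − 2 ≡ 1 (mod 11). Hence c = [0, 1, 4, 2, 8].
  Check: interpolating c through the α_i gives m(x) = 6 + 1·x (degree < 2) with m(α_i) = c_i for every i, so c is indeed a codeword.


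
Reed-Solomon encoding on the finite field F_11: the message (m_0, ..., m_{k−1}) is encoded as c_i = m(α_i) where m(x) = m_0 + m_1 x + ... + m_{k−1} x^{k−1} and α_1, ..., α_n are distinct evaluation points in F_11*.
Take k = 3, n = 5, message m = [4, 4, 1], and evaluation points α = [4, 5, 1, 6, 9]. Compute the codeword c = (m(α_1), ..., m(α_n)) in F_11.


c = [3, 5, 9, 9, 0]

Message polynomial: m(x) = 4 + 4·x + 1·x^2 (mod 11).
For each evaluation point α_i, compute m(α_i) mod 11:
  α_1 = 4: Horner steps 1 → 8 → 3, so m(4) = 3.
  α_2 = 5: Horner steps 1 → 9 → 5, so m(5) = 5.
  α_3 = 1: Horner steps 1 → 5 → 9, so m(1) = 9.
  α_4 = 6: Horner steps 1 → 10 → 9, so m(6) = 9.
  α_5 = 9: Horner steps 1 → 2 → 0, so m(9) = 0.
Codeword c = [3, 5, 9, 9, 0] ∈ F_11^5.


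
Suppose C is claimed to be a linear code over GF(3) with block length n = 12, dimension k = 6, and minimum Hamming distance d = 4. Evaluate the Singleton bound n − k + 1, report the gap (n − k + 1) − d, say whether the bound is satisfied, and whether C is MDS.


Singleton RHS = n − k + 1 = 7, slack = 3, bound satisfied, not MDS.

Singleton bound: d ≤ n − k + 1.
Here n = 12, k = 6, so n − k + 1 = 7.
Given d = 4, check d ≤ 7: YES.
Slack = (n − k + 1) − d = 3.
The code is NOT MDS (slack = 3 > 0).
Description: the claimed parameters are [12, 6, 4]_3; such a code would be non-MDS.
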